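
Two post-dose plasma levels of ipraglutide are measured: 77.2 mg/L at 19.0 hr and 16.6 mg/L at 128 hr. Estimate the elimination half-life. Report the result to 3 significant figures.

49.2 hours

k = ln(C₁/C₂) / (t₂ − t₁) = ln(77.2/16.6) / (128 − 19.0)
  = 1.537 / 109.0 = 0.01410 hr⁻¹
t½ = ln 2 / k = ln 2 / 0.01410 ≈ 49.2 hours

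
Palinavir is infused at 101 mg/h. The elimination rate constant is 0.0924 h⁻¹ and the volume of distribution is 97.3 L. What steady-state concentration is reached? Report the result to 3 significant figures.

11.2 mg/L

CL = k · V = 0.0924 × 97.3 = 8.991 L/h
Css = rate / CL = 101 / 8.991 ≈ 11.2 mg/L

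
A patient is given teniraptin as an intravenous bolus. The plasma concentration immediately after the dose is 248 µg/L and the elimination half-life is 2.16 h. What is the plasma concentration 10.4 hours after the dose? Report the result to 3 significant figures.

k = ln 2 / 2.16 = 0.3209 h⁻¹
10.4 h is 4.815 half-lives, so C = 248 × (1/2)^4.815 = 248 × 0.03553 ≈ 8.81 µg/L

8.81 µg/L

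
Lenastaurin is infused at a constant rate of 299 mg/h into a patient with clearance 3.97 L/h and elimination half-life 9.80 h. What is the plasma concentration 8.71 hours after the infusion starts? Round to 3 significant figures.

Css = rate / CL = 299 / 3.97 = 75.31 mg/L
k = ln 2 / 9.80 = 0.07073 h⁻¹
C(t) = Css (1 − e^(−kt)) = 75.31 × (1 − e^(−0.6161)) = 75.31 × 0.4599 ≈ 34.6 mg/L

34.6 mg/L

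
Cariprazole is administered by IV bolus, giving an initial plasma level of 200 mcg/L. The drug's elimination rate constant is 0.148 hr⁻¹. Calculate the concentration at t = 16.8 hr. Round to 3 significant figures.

C(t) = C₀ e^(−kt) = 200 × e^(−0.1480 × 16.8) = 200 × e^(−2.486) = 200 × 0.08321 ≈ 16.6 mcg/L

16.6 mcg/L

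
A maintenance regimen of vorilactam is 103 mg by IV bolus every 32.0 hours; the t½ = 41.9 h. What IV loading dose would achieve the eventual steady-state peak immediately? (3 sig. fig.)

k = ln 2 / 41.9 = 0.01654 h⁻¹
Accumulation ratio R = 1 / (1 − e^(−kτ)) = 1 / (1 − e^(−0.01654×32.0)) = 1 / (1 − 0.5890) = 2.433
Loading dose = maintenance dose × R = 103 × 2.433 ≈ 251 mg

251 mg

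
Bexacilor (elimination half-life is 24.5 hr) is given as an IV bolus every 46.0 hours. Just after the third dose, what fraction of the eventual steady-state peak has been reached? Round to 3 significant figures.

0.980

k = ln 2 / 24.5 = 0.02829 hr⁻¹
f_n = 1 − e^(−nkτ) = 1 − e^(−3 × 0.02829 × 46.0) = 1 − e^(−3.904) = 1 − 0.02016 ≈ 0.980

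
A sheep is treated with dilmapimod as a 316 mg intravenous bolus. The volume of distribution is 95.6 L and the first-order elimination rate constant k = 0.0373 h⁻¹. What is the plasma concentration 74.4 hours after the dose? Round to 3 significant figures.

0.206 mg/L

C₀ = dose / V = 316 / 95.6 = 3.305 mg/L
C(t) = C₀ e^(−kt) = 3.305 × e^(−0.03730 × 74.4) = 3.305 × e^(−2.775) = 3.305 × 0.06234 ≈ 0.206 mg/L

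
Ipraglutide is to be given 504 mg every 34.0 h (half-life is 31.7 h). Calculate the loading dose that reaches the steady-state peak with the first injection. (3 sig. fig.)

k = ln 2 / 31.7 = 0.02187 h⁻¹
Accumulation ratio R = 1 / (1 − e^(−kτ)) = 1 / (1 − e^(−0.02187×34.0)) = 1 / (1 − 0.4755) = 1.906
Loading dose = maintenance dose × R = 504 × 1.906 ≈ 961 mg

961 mg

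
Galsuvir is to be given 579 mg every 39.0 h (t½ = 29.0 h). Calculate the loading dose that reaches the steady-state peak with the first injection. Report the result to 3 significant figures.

955 mg

k = ln 2 / 29.0 = 0.02390 h⁻¹
Accumulation ratio R = 1 / (1 − e^(−kτ)) = 1 / (1 − e^(−0.02390×39.0)) = 1 / (1 − 0.3937) = 1.649
Loading dose = maintenance dose × R = 579 × 1.649 ≈ 955 mg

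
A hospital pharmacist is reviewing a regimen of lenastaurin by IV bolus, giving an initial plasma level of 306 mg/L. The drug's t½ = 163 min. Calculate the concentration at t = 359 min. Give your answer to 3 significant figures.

k = ln 2 / 163 = 0.004252 min⁻¹
359 min is 2.202 half-lives, so C = 306 × (1/2)^2.202 = 306 × 0.2173 ≈ 66.5 mg/L

66.5 mg/L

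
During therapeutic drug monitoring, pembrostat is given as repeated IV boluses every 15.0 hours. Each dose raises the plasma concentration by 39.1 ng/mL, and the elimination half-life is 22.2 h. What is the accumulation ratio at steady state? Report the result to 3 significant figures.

2.67

k = ln 2 / 22.2 = 0.03122 h⁻¹
Fraction remaining after one interval: e^(−kτ) = e^(−0.03122 × 15.0) = 0.6260
R = 1 / (1 − 0.6260) = 1 / 0.3740 ≈ 2.67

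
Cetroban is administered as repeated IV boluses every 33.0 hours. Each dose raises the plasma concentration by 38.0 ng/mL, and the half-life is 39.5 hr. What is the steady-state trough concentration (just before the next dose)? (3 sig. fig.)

k = ln 2 / 39.5 = 0.01755 hr⁻¹
Fraction remaining after one interval: e^(−kτ) = e^(−0.01755 × 33.0) = 0.5604
R = 1 / (1 − 0.5604) = 2.275
Css,max = 38.0 × 2.275 = 86.44 ng/mL
Css,min = Css,max × e^(−kτ) = 86.44 × 0.5604 ≈ 48.4 ng/mL

48.4 ng/mL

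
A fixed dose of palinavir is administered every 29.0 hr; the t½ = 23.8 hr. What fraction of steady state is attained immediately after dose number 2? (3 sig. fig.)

0.815

k = ln 2 / 23.8 = 0.02912 hr⁻¹
f_n = 1 − e^(−nkτ) = 1 − e^(−2 × 0.02912 × 29.0) = 1 − e^(−1.689) = 1 − 0.1847 ≈ 0.815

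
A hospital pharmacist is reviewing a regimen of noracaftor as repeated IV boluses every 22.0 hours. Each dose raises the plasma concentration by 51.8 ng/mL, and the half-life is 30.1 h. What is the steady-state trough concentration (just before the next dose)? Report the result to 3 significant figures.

k = ln 2 / 30.1 = 0.02303 h⁻¹
Fraction remaining after one interval: e^(−kτ) = e^(−0.02303 × 22.0) = 0.6025
R = 1 / (1 − 0.6025) = 2.516
Css,max = 51.8 × 2.516 = 130.3 ng/mL
Css,min = Css,max × e^(−kτ) = 130.3 × 0.6025 ≈ 78.5 ng/mL

78.5 ng/mL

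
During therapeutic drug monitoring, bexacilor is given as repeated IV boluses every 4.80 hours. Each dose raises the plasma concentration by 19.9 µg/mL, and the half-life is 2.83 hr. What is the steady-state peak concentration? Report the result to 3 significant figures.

k = ln 2 / 2.83 = 0.2449 hr⁻¹
Fraction remaining after one interval: e^(−kτ) = e^(−0.2449 × 4.80) = 0.3086
R = 1 / (1 − 0.3086) = 1.446
Css,max = 19.9 × 1.446 ≈ 28.8 µg/mL

28.8 µg/mL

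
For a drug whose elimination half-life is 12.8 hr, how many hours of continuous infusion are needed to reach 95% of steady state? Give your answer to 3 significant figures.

55.3 hours

k = ln 2 / 12.8 = 0.05415 hr⁻¹
f = 1 − e^(−kt)  ⇒  t = −ln(1 − f) / k
t = −ln(1 − 0.95) / 0.05415 = 2.996 / 0.05415 ≈ 55.3 hours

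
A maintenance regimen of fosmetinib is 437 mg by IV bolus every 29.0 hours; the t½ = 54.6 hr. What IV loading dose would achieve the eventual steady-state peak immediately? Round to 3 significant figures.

1420 mg

k = ln 2 / 54.6 = 0.01270 hr⁻¹
Accumulation ratio R = 1 / (1 − e^(−kτ)) = 1 / (1 − e^(−0.01270×29.0)) = 1 / (1 − 0.6920) = 3.247
Loading dose = maintenance dose × R = 437 × 3.247 ≈ 1420 mg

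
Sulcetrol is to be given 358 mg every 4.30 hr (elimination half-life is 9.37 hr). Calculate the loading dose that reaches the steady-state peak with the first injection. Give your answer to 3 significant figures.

1310 mg

k = ln 2 / 9.37 = 0.07398 hr⁻¹
Accumulation ratio R = 1 / (1 − e^(−kτ)) = 1 / (1 − e^(−0.07398×4.30)) = 1 / (1 − 0.7275) = 3.670
Loading dose = maintenance dose × R = 358 × 3.670 ≈ 1310 mg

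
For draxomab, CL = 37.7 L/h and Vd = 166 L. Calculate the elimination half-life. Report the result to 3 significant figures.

k = CL / V = 37.7 / 166 = 0.2271 h⁻¹
t½ = ln 2 / k = ln 2 / 0.2271 ≈ 3.05 hours

3.05 hours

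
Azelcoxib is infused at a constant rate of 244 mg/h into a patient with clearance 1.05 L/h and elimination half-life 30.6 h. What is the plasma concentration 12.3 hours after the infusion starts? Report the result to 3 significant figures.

Css = rate / CL = 244 / 1.05 = 232.4 mg/L
k = ln 2 / 30.6 = 0.02265 h⁻¹
C(t) = Css (1 − e^(−kt)) = 232.4 × (1 − e^(−0.2786)) = 232.4 × 0.2432 ≈ 56.5 mg/L

56.5 mg/L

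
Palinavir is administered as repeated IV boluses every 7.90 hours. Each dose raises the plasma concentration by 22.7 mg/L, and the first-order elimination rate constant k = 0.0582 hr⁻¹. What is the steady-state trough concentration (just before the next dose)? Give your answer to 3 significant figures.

38.9 mg/L

Fraction remaining after one interval: e^(−kτ) = e^(−0.05820 × 7.90) = 0.6314
R = 1 / (1 − 0.6314) = 2.713
Css,max = 22.7 × 2.713 = 61.59 mg/L
Css,min = Css,max × e^(−kτ) = 61.59 × 0.6314 ≈ 38.9 mg/L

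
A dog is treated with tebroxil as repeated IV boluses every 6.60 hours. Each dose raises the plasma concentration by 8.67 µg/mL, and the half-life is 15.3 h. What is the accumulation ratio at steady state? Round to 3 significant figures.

3.87

k = ln 2 / 15.3 = 0.04530 h⁻¹
Fraction remaining after one interval: e^(−kτ) = e^(−0.04530 × 6.60) = 0.7416
R = 1 / (1 − 0.7416) = 1 / 0.2584 ≈ 3.87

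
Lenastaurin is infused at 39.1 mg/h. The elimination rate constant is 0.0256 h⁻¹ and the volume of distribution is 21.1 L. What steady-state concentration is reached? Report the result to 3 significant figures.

72.4 mg/L

CL = k · V = 0.0256 × 21.1 = 0.5402 L/h
Css = rate / CL = 39.1 / 0.5402 ≈ 72.4 mg/L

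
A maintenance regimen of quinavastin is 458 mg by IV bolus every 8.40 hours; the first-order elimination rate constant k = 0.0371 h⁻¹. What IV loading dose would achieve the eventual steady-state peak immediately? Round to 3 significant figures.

1710 mg

Accumulation ratio R = 1 / (1 − e^(−kτ)) = 1 / (1 − e^(−0.03710×8.40)) = 1 / (1 − 0.7322) = 3.735
Loading dose = maintenance dose × R = 458 × 3.735 ≈ 1710 mg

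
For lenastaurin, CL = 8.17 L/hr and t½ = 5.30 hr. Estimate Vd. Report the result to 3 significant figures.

62.5 L

k = ln 2 / t½ = ln 2 / 5.30 = 0.1308 hr⁻¹
V = CL / k = 8.17 / 0.1308 ≈ 62.5 L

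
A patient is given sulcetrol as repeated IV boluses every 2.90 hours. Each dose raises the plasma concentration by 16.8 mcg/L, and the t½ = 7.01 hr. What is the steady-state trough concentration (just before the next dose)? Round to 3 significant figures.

k = ln 2 / 7.01 = 0.09888 hr⁻¹
Fraction remaining after one interval: e^(−kτ) = e^(−0.09888 × 2.90) = 0.7507
R = 1 / (1 − 0.7507) = 4.011
Css,max = 16.8 × 4.011 = 67.39 mcg/L
Css,min = Css,max × e^(−kτ) = 67.39 × 0.7507 ≈ 50.6 mcg/L

50.6 mcg/L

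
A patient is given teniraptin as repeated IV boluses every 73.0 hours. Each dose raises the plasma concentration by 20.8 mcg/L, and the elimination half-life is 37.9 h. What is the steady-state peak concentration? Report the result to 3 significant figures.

k = ln 2 / 37.9 = 0.01829 h⁻¹
Fraction remaining after one interval: e^(−kτ) = e^(−0.01829 × 73.0) = 0.2631
R = 1 / (1 − 0.2631) = 1.357
Css,max = 20.8 × 1.357 ≈ 28.2 mcg/L

28.2 mcg/L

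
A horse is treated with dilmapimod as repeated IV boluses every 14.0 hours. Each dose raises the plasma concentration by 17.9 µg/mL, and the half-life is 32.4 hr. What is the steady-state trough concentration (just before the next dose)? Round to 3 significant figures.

51.3 µg/mL

k = ln 2 / 32.4 = 0.02139 hr⁻¹
Fraction remaining after one interval: e^(−kτ) = e^(−0.02139 × 14.0) = 0.7412
R = 1 / (1 − 0.7412) = 3.864
Css,max = 17.9 × 3.864 = 69.16 µg/mL
Css,min = Css,max × e^(−kτ) = 69.16 × 0.7412 ≈ 51.3 µg/mL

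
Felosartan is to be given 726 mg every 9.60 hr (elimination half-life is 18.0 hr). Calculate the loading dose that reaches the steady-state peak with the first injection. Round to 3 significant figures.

k = ln 2 / 18.0 = 0.03851 hr⁻¹
Accumulation ratio R = 1 / (1 − e^(−kτ)) = 1 / (1 − e^(−0.03851×9.60)) = 1 / (1 − 0.6910) = 3.236
Loading dose = maintenance dose × R = 726 × 3.236 ≈ 2350 mg

2350 mg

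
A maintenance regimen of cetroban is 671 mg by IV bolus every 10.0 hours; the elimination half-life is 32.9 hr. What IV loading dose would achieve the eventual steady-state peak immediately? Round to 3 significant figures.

3530 mg

k = ln 2 / 32.9 = 0.02107 hr⁻¹
Accumulation ratio R = 1 / (1 − e^(−kτ)) = 1 / (1 − e^(−0.02107×10.0)) = 1 / (1 − 0.8100) = 5.264
Loading dose = maintenance dose × R = 671 × 5.264 ≈ 3530 mg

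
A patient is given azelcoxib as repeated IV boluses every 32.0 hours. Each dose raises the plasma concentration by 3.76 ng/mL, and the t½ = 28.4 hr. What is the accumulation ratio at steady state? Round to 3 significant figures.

1.84

k = ln 2 / 28.4 = 0.02441 hr⁻¹
Fraction remaining after one interval: e^(−kτ) = e^(−0.02441 × 32.0) = 0.4579
R = 1 / (1 − 0.4579) = 1 / 0.5421 ≈ 1.84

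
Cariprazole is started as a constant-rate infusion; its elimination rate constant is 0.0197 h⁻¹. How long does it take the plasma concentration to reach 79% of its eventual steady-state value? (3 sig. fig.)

f = 1 − e^(−kt)  ⇒  t = −ln(1 − f) / k
t = −ln(1 − 0.79) / 0.01970 = 1.561 / 0.01970 ≈ 79.2 hours

79.2 hours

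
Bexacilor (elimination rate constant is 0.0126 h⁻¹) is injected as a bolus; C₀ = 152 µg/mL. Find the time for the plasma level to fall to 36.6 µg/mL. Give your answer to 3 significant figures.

C(t) = C₀ e^(−kt)  ⇒  t = ln(C₀/C) / k
t = ln(152/36.6) / 0.01260 = 1.424 / 0.01260 ≈ 113 hours

113 hours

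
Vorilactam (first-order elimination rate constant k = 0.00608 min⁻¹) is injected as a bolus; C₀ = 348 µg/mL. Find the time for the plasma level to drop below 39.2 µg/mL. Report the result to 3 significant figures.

359 minutes

C(t) = C₀ e^(−kt)  ⇒  t = ln(C₀/C) / k
t = ln(348/39.2) / 0.006080 = 2.184 / 0.006080 ≈ 359 minutes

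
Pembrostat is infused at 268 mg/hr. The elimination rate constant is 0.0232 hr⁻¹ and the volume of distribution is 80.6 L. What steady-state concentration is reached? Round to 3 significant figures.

CL = k · V = 0.0232 × 80.6 = 1.870 L/hr
Css = rate / CL = 268 / 1.870 ≈ 143 µg/mL

143 µg/mL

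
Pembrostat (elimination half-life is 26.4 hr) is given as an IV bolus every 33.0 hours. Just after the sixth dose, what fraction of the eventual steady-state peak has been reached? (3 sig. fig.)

k = ln 2 / 26.4 = 0.02626 hr⁻¹
f_n = 1 − e^(−nkτ) = 1 − e^(−6 × 0.02626 × 33.0) = 1 − e^(−5.199) = 1 − 0.005524 ≈ 0.994

0.994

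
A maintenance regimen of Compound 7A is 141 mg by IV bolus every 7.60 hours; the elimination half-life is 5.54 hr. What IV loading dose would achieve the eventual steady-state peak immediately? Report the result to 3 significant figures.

230 mg

k = ln 2 / 5.54 = 0.1251 hr⁻¹
Accumulation ratio R = 1 / (1 − e^(−kτ)) = 1 / (1 − e^(−0.1251×7.60)) = 1 / (1 − 0.3864) = 1.630
Loading dose = maintenance dose × R = 141 × 1.630 ≈ 230 mg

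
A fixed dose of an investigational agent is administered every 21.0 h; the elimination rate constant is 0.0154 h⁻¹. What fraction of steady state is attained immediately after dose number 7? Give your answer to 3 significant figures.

0.896

f_n = 1 − e^(−nkτ) = 1 − e^(−7 × 0.01540 × 21.0) = 1 − e^(−2.264) = 1 − 0.1040 ≈ 0.896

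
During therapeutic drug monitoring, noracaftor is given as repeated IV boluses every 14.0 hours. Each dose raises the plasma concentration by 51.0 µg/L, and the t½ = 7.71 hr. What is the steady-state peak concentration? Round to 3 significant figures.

k = ln 2 / 7.71 = 0.08990 hr⁻¹
Fraction remaining after one interval: e^(−kτ) = e^(−0.08990 × 14.0) = 0.2840
R = 1 / (1 − 0.2840) = 1.397
Css,max = 51.0 × 1.397 ≈ 71.2 µg/L

71.2 µg/L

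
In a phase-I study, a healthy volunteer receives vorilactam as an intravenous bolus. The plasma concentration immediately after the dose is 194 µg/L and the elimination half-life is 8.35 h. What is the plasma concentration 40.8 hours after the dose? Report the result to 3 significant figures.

k = ln 2 / 8.35 = 0.08301 h⁻¹
C(t) = C₀ e^(−kt) = 194 × e^(−0.08301 × 40.8) = 194 × e^(−3.387) = 194 × 0.03381 ≈ 6.56 µg/L

6.56 µg/L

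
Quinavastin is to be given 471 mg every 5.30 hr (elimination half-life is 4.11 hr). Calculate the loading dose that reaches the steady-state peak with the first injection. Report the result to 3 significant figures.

k = ln 2 / 4.11 = 0.1686 hr⁻¹
Accumulation ratio R = 1 / (1 − e^(−kτ)) = 1 / (1 − e^(−0.1686×5.30)) = 1 / (1 − 0.4091) = 1.692
Loading dose = maintenance dose × R = 471 × 1.692 ≈ 797 mg

797 mg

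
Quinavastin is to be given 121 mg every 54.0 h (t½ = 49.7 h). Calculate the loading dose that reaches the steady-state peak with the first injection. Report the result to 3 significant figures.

229 mg

k = ln 2 / 49.7 = 0.01395 h⁻¹
Accumulation ratio R = 1 / (1 − e^(−kτ)) = 1 / (1 − e^(−0.01395×54.0)) = 1 / (1 − 0.4709) = 1.890
Loading dose = maintenance dose × R = 121 × 1.890 ≈ 229 mg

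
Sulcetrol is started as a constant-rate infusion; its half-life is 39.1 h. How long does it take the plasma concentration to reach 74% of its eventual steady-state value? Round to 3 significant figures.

76.0 hours

k = ln 2 / 39.1 = 0.01773 h⁻¹
f = 1 − e^(−kt)  ⇒  t = −ln(1 − f) / k
t = −ln(1 − 0.74) / 0.01773 = 1.347 / 0.01773 ≈ 76.0 hours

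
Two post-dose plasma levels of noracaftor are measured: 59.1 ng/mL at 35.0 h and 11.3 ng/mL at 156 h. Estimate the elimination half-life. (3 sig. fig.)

50.7 hours

k = ln(C₁/C₂) / (t₂ − t₁) = ln(59.1/11.3) / (156 − 35.0)
  = 1.654 / 121.0 = 0.01367 h⁻¹
t½ = ln 2 / k = ln 2 / 0.01367 ≈ 50.7 hours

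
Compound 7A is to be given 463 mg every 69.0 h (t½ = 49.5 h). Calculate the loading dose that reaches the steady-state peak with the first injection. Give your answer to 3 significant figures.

k = ln 2 / 49.5 = 0.01400 h⁻¹
Accumulation ratio R = 1 / (1 − e^(−kτ)) = 1 / (1 − e^(−0.01400×69.0)) = 1 / (1 − 0.3805) = 1.614
Loading dose = maintenance dose × R = 463 × 1.614 ≈ 747 mg

747 mg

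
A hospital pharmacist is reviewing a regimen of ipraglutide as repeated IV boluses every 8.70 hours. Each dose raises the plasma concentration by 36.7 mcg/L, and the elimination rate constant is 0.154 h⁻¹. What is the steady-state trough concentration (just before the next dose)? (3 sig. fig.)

Fraction remaining after one interval: e^(−kτ) = e^(−0.1540 × 8.70) = 0.2619
R = 1 / (1 − 0.2619) = 1.355
Css,max = 36.7 × 1.355 = 49.72 mcg/L
Css,min = Css,max × e^(−kτ) = 49.72 × 0.2619 ≈ 13.0 mcg/L

13.0 mcg/L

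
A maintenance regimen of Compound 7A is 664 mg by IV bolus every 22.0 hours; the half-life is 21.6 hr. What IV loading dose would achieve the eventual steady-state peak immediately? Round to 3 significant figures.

k = ln 2 / 21.6 = 0.03209 hr⁻¹
Accumulation ratio R = 1 / (1 − e^(−kτ)) = 1 / (1 − e^(−0.03209×22.0)) = 1 / (1 − 0.4936) = 1.975
Loading dose = maintenance dose × R = 664 × 1.975 ≈ 1310 mg

1310 mg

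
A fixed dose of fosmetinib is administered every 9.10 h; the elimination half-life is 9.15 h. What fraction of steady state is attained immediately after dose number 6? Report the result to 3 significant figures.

0.984

k = ln 2 / 9.15 = 0.07575 h⁻¹
f_n = 1 − e^(−nkτ) = 1 − e^(−6 × 0.07575 × 9.10) = 1 − e^(−4.136) = 1 − 0.01598 ≈ 0.984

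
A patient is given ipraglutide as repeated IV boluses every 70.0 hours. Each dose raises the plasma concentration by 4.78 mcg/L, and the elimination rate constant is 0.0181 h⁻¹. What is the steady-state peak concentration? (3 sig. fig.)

Fraction remaining after one interval: e^(−kτ) = e^(−0.01810 × 70.0) = 0.2817
R = 1 / (1 − 0.2817) = 1.392
Css,max = 4.78 × 1.392 ≈ 6.65 mcg/L

6.65 mcg/L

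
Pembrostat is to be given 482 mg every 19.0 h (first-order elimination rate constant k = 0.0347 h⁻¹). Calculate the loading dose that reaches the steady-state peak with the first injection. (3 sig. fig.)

Accumulation ratio R = 1 / (1 − e^(−kτ)) = 1 / (1 − e^(−0.03470×19.0)) = 1 / (1 − 0.5172) = 2.071
Loading dose = maintenance dose × R = 482 × 2.071 ≈ 998 mg

998 mg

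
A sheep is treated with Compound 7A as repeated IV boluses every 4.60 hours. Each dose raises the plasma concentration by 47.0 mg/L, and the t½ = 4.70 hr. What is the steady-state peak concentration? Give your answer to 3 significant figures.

95.4 mg/L

k = ln 2 / 4.70 = 0.1475 hr⁻¹
Fraction remaining after one interval: e^(−kτ) = e^(−0.1475 × 4.60) = 0.5074
R = 1 / (1 − 0.5074) = 2.030
Css,max = 47.0 × 2.030 ≈ 95.4 mg/L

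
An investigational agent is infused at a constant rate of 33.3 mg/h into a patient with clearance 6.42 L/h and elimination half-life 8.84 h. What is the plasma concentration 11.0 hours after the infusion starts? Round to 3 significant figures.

Css = rate / CL = 33.3 / 6.42 = 5.187 µg/mL
k = ln 2 / 8.84 = 0.07841 h⁻¹
C(t) = Css (1 − e^(−kt)) = 5.187 × (1 − e^(−0.8625)) = 5.187 × 0.5779 ≈ 3.00 µg/mL

3.00 µg/mL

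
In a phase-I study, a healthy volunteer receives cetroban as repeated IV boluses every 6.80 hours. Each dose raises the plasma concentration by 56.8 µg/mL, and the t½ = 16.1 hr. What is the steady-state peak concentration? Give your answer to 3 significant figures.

k = ln 2 / 16.1 = 0.04305 hr⁻¹
Fraction remaining after one interval: e^(−kτ) = e^(−0.04305 × 6.80) = 0.7462
R = 1 / (1 − 0.7462) = 3.940
Css,max = 56.8 × 3.940 ≈ 224 µg/mL

224 µg/mL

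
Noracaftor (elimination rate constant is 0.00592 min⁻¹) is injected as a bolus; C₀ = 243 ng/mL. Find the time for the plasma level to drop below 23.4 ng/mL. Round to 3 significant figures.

395 minutes

C(t) = C₀ e^(−kt)  ⇒  t = ln(C₀/C) / k
t = ln(243/23.4) / 0.005920 = 2.340 / 0.005920 ≈ 395 minutes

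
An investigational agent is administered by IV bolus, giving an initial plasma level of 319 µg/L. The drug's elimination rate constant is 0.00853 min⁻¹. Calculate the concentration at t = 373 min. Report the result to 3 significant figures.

13.2 µg/L

C(t) = C₀ e^(−kt) = 319 × e^(−0.008530 × 373) = 319 × e^(−3.182) = 319 × 0.04152 ≈ 13.2 µg/L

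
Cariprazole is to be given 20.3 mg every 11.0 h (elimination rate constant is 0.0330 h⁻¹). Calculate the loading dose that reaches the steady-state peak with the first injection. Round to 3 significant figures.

Accumulation ratio R = 1 / (1 − e^(−kτ)) = 1 / (1 − e^(−0.03300×11.0)) = 1 / (1 − 0.6956) = 3.285
Loading dose = maintenance dose × R = 20.3 × 3.285 ≈ 66.7 mg

66.7 mg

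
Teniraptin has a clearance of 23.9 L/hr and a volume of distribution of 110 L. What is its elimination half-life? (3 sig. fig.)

3.19 hours

k = CL / V = 23.9 / 110 = 0.2173 hr⁻¹
t½ = ln 2 / k = ln 2 / 0.2173 ≈ 3.19 hours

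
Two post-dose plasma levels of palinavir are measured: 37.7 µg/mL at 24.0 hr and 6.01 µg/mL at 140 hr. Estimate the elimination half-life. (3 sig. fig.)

k = ln(C₁/C₂) / (t₂ − t₁) = ln(37.7/6.01) / (140 − 24.0)
  = 1.836 / 116.0 = 0.01583 hr⁻¹
t½ = ln 2 / k = ln 2 / 0.01583 ≈ 43.8 hours

43.8 hours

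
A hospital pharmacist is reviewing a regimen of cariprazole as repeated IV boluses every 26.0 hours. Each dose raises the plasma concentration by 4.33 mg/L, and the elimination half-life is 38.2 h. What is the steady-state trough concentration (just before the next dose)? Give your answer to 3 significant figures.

k = ln 2 / 38.2 = 0.01815 h⁻¹
Fraction remaining after one interval: e^(−kτ) = e^(−0.01815 × 26.0) = 0.6239
R = 1 / (1 − 0.6239) = 2.659
Css,max = 4.33 × 2.659 = 11.51 mg/L
Css,min = Css,max × e^(−kτ) = 11.51 × 0.6239 ≈ 7.18 mg/L

7.18 mg/L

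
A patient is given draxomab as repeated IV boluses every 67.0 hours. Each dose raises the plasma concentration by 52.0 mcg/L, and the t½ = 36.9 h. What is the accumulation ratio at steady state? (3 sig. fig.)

1.40

k = ln 2 / 36.9 = 0.01878 h⁻¹
Fraction remaining after one interval: e^(−kτ) = e^(−0.01878 × 67.0) = 0.2841
R = 1 / (1 − 0.2841) = 1 / 0.7159 ≈ 1.40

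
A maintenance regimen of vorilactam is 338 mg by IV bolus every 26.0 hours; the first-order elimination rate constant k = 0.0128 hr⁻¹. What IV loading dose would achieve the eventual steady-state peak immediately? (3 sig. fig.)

1190 mg

Accumulation ratio R = 1 / (1 − e^(−kτ)) = 1 / (1 − e^(−0.01280×26.0)) = 1 / (1 − 0.7169) = 3.532
Loading dose = maintenance dose × R = 338 × 3.532 ≈ 1190 mg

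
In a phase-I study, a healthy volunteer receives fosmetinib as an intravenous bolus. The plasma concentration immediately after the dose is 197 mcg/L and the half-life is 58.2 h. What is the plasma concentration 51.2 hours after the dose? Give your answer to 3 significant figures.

k = ln 2 / 58.2 = 0.01191 h⁻¹
51.2 h is 0.8797 half-lives, so C = 197 × (1/2)^0.8797 = 197 × 0.5435 ≈ 107 mcg/L

107 mcg/L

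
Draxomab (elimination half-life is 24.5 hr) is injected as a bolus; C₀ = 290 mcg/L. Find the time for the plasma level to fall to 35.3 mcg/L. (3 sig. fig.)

74.4 hours

k = ln 2 / 24.5 = 0.02829 hr⁻¹
C(t) = C₀ e^(−kt)  ⇒  t = ln(C₀/C) / k
t = ln(290/35.3) / 0.02829 = 2.106 / 0.02829 ≈ 74.4 hours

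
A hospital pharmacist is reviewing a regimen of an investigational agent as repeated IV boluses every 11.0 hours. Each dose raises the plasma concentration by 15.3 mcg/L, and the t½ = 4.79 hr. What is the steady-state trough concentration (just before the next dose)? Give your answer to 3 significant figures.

k = ln 2 / 4.79 = 0.1447 hr⁻¹
Fraction remaining after one interval: e^(−kτ) = e^(−0.1447 × 11.0) = 0.2036
R = 1 / (1 − 0.2036) = 1.256
Css,max = 15.3 × 1.256 = 19.21 mcg/L
Css,min = Css,max × e^(−kτ) = 19.21 × 0.2036 ≈ 3.91 mcg/L

3.91 mcg/L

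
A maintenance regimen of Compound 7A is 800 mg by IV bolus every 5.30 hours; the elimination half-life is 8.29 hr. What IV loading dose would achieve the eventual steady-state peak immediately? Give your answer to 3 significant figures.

2230 mg

k = ln 2 / 8.29 = 0.08361 hr⁻¹
Accumulation ratio R = 1 / (1 − e^(−kτ)) = 1 / (1 − e^(−0.08361×5.30)) = 1 / (1 − 0.6420) = 2.793
Loading dose = maintenance dose × R = 800 × 2.793 ≈ 2230 mg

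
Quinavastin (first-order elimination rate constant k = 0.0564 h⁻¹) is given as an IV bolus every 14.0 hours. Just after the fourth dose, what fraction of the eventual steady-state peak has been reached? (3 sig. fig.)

0.958

f_n = 1 − e^(−nkτ) = 1 − e^(−4 × 0.05640 × 14.0) = 1 − e^(−3.158) = 1 − 0.04249 ≈ 0.958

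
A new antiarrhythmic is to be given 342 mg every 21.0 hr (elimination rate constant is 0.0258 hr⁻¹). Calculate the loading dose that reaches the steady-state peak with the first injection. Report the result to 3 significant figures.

818 mg

Accumulation ratio R = 1 / (1 − e^(−kτ)) = 1 / (1 − e^(−0.02580×21.0)) = 1 / (1 − 0.5817) = 2.391
Loading dose = maintenance dose × R = 342 × 2.391 ≈ 818 mg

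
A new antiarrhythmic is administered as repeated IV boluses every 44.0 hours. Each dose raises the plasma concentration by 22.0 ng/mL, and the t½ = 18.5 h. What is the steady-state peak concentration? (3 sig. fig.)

k = ln 2 / 18.5 = 0.03747 h⁻¹
Fraction remaining after one interval: e^(−kτ) = e^(−0.03747 × 44.0) = 0.1923
R = 1 / (1 − 0.1923) = 1.238
Css,max = 22.0 × 1.238 ≈ 27.2 ng/mL

27.2 ng/mL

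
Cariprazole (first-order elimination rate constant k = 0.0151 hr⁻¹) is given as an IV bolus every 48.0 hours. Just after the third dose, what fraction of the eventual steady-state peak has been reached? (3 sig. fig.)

f_n = 1 − e^(−nkτ) = 1 − e^(−3 × 0.01510 × 48.0) = 1 − e^(−2.174) = 1 − 0.1137 ≈ 0.886

0.886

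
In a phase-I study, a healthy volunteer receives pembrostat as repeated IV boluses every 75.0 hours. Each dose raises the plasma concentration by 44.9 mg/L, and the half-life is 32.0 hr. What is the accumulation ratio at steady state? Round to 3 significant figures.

1.25

k = ln 2 / 32.0 = 0.02166 hr⁻¹
Fraction remaining after one interval: e^(−kτ) = e^(−0.02166 × 75.0) = 0.1970
R = 1 / (1 − 0.1970) = 1 / 0.8030 ≈ 1.25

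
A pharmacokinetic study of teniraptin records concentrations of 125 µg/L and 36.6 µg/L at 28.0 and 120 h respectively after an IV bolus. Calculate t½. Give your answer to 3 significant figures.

51.9 hours

k = ln(C₁/C₂) / (t₂ − t₁) = ln(125/36.6) / (120 − 28.0)
  = 1.228 / 92.00 = 0.01335 h⁻¹
t½ = ln 2 / k = ln 2 / 0.01335 ≈ 51.9 hours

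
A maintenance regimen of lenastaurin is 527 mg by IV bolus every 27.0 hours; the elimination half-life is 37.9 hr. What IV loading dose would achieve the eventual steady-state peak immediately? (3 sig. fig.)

1350 mg

k = ln 2 / 37.9 = 0.01829 hr⁻¹
Accumulation ratio R = 1 / (1 − e^(−kτ)) = 1 / (1 − e^(−0.01829×27.0)) = 1 / (1 − 0.6103) = 2.566
Loading dose = maintenance dose × R = 527 × 2.566 ≈ 1350 mg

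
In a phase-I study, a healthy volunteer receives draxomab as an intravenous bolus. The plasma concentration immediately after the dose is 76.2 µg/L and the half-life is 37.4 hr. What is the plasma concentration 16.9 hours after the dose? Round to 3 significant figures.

k = ln 2 / 37.4 = 0.01853 hr⁻¹
C(t) = C₀ e^(−kt) = 76.2 × e^(−0.01853 × 16.9) = 76.2 × e^(−0.3132) = 76.2 × 0.7311 ≈ 55.7 µg/L

55.7 µg/L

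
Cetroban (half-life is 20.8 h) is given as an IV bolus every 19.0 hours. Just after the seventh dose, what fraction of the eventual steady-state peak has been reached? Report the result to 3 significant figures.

0.988

k = ln 2 / 20.8 = 0.03332 h⁻¹
f_n = 1 − e^(−nkτ) = 1 − e^(−7 × 0.03332 × 19.0) = 1 − e^(−4.432) = 1 − 0.01189 ≈ 0.988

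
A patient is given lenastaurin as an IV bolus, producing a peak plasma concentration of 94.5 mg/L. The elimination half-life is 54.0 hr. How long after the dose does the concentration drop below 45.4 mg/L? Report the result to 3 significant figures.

57.1 hours

k = ln 2 / 54.0 = 0.01284 hr⁻¹
C(t) = C₀ e^(−kt)  ⇒  t = ln(C₀/C) / k
t = ln(94.5/45.4) / 0.01284 = 0.7331 / 0.01284 ≈ 57.1 hours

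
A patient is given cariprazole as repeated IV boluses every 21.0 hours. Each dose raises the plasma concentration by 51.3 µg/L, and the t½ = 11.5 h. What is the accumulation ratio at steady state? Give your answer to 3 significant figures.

k = ln 2 / 11.5 = 0.06027 h⁻¹
Fraction remaining after one interval: e^(−kτ) = e^(−0.06027 × 21.0) = 0.2820
R = 1 / (1 − 0.2820) = 1 / 0.7180 ≈ 1.39

1.39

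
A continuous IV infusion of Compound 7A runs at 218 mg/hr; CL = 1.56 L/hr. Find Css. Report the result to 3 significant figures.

140 mg/L

Css = infusion rate / CL = 218 / 1.56 ≈ 140 mg/L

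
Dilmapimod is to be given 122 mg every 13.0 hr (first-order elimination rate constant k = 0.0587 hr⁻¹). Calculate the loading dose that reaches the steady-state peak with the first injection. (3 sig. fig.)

Accumulation ratio R = 1 / (1 − e^(−kτ)) = 1 / (1 − e^(−0.05870×13.0)) = 1 / (1 − 0.4662) = 1.873
Loading dose = maintenance dose × R = 122 × 1.873 ≈ 229 mg

229 mg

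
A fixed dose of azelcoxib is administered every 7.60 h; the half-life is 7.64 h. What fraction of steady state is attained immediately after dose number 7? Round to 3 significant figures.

k = ln 2 / 7.64 = 0.09073 h⁻¹
f_n = 1 − e^(−nkτ) = 1 − e^(−7 × 0.09073 × 7.60) = 1 − e^(−4.827) = 1 − 0.008014 ≈ 0.992

0.992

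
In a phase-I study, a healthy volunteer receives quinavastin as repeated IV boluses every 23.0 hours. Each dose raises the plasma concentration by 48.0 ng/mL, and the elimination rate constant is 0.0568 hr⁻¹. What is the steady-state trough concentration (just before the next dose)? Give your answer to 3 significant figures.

Fraction remaining after one interval: e^(−kτ) = e^(−0.05680 × 23.0) = 0.2708
R = 1 / (1 − 0.2708) = 1.371
Css,max = 48.0 × 1.371 = 65.82 ng/mL
Css,min = Css,max × e^(−kτ) = 65.82 × 0.2708 ≈ 17.8 ng/mL

17.8 ng/mL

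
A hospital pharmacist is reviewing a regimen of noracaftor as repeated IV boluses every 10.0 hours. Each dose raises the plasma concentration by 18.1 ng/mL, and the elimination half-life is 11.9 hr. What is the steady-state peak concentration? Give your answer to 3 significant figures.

41.0 ng/mL

k = ln 2 / 11.9 = 0.05825 hr⁻¹
Fraction remaining after one interval: e^(−kτ) = e^(−0.05825 × 10.0) = 0.5585
R = 1 / (1 − 0.5585) = 2.265
Css,max = 18.1 × 2.265 ≈ 41.0 ng/mL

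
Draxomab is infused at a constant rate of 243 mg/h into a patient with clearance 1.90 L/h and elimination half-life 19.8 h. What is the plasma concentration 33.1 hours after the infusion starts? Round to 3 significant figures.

Css = rate / CL = 243 / 1.90 = 127.9 µg/mL
k = ln 2 / 19.8 = 0.03501 h⁻¹
C(t) = Css (1 − e^(−kt)) = 127.9 × (1 − e^(−1.159)) = 127.9 × 0.6861 ≈ 87.8 µg/mL

87.8 µg/mL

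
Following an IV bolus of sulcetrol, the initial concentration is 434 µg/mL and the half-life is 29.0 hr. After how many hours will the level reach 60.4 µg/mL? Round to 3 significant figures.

82.5 hours

k = ln 2 / 29.0 = 0.02390 hr⁻¹
C(t) = C₀ e^(−kt)  ⇒  t = ln(C₀/C) / k
t = ln(434/60.4) / 0.02390 = 1.972 / 0.02390 ≈ 82.5 hours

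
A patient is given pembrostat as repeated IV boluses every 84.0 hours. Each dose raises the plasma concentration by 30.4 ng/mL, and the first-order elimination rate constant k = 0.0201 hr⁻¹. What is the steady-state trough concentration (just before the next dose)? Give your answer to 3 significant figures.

Fraction remaining after one interval: e^(−kτ) = e^(−0.02010 × 84.0) = 0.1848
R = 1 / (1 − 0.1848) = 1.227
Css,max = 30.4 × 1.227 = 37.29 ng/mL
Css,min = Css,max × e^(−kτ) = 37.29 × 0.1848 ≈ 6.89 ng/mL

6.89 ng/mL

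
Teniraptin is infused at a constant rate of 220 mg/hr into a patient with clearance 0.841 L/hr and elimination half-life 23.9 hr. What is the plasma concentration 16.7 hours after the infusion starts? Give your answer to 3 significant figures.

100 mg/L

Css = rate / CL = 220 / 0.841 = 261.6 mg/L
k = ln 2 / 23.9 = 0.02900 hr⁻¹
C(t) = Css (1 − e^(−kt)) = 261.6 × (1 − e^(−0.4843)) = 261.6 × 0.3839 ≈ 100 mg/L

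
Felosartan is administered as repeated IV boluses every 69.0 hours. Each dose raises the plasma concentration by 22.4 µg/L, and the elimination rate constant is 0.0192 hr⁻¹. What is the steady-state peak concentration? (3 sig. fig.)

30.5 µg/L

Fraction remaining after one interval: e^(−kτ) = e^(−0.01920 × 69.0) = 0.2659
R = 1 / (1 − 0.2659) = 1.362
Css,max = 22.4 × 1.362 ≈ 30.5 µg/L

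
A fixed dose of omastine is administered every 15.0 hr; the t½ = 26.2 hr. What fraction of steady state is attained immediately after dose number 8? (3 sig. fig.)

0.958

k = ln 2 / 26.2 = 0.02646 hr⁻¹
f_n = 1 − e^(−nkτ) = 1 − e^(−8 × 0.02646 × 15.0) = 1 − e^(−3.175) = 1 − 0.04181 ≈ 0.958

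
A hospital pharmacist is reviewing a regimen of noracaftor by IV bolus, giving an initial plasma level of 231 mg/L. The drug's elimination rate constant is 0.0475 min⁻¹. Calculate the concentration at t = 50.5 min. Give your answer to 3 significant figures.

21.0 mg/L

C(t) = C₀ e^(−kt) = 231 × e^(−0.04750 × 50.5) = 231 × e^(−2.399) = 231 × 0.09083 ≈ 21.0 mg/L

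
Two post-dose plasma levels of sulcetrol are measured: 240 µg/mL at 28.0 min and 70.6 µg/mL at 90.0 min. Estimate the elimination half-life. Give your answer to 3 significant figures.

35.1 minutes

k = ln(C₁/C₂) / (t₂ − t₁) = ln(240/70.6) / (90.0 − 28.0)
  = 1.224 / 62.00 = 0.01974 min⁻¹
t½ = ln 2 / k = ln 2 / 0.01974 ≈ 35.1 minutes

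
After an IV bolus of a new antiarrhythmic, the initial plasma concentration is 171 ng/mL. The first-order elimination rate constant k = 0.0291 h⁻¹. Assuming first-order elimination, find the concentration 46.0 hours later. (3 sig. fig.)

44.8 ng/mL

C(t) = C₀ e^(−kt) = 171 × e^(−0.02910 × 46.0) = 171 × e^(−1.339) = 171 × 0.2622 ≈ 44.8 ng/mL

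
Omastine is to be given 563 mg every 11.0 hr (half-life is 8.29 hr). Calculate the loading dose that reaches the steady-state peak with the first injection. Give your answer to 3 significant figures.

936 mg

k = ln 2 / 8.29 = 0.08361 hr⁻¹
Accumulation ratio R = 1 / (1 − e^(−kτ)) = 1 / (1 − e^(−0.08361×11.0)) = 1 / (1 − 0.3986) = 1.663
Loading dose = maintenance dose × R = 563 × 1.663 ≈ 936 mg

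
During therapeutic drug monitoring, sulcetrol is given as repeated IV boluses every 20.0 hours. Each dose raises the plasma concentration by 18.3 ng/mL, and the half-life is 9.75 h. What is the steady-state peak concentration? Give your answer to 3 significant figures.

k = ln 2 / 9.75 = 0.07109 h⁻¹
Fraction remaining after one interval: e^(−kτ) = e^(−0.07109 × 20.0) = 0.2413
R = 1 / (1 − 0.2413) = 1.318
Css,max = 18.3 × 1.318 ≈ 24.1 ng/mL

24.1 ng/mL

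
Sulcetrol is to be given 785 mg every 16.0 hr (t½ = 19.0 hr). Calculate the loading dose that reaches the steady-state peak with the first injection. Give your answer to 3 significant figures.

1780 mg

k = ln 2 / 19.0 = 0.03648 hr⁻¹
Accumulation ratio R = 1 / (1 − e^(−kτ)) = 1 / (1 − e^(−0.03648×16.0)) = 1 / (1 − 0.5578) = 2.262
Loading dose = maintenance dose × R = 785 × 2.262 ≈ 1780 mg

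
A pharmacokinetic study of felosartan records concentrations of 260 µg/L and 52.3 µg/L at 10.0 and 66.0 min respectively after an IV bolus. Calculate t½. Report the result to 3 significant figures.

24.2 minutes

k = ln(C₁/C₂) / (t₂ − t₁) = ln(260/52.3) / (66.0 − 10.0)
  = 1.604 / 56.00 = 0.02864 min⁻¹
t½ = ln 2 / k = ln 2 / 0.02864 ≈ 24.2 minutes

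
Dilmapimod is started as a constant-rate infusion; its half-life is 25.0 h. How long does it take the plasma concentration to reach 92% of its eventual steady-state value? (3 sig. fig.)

k = ln 2 / 25.0 = 0.02773 h⁻¹
f = 1 − e^(−kt)  ⇒  t = −ln(1 − f) / k
t = −ln(1 − 0.92) / 0.02773 = 2.526 / 0.02773 ≈ 91.1 hours

91.1 hours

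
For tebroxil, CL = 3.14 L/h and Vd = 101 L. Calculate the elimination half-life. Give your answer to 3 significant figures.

22.3 hours

k = CL / V = 3.14 / 101 = 0.03109 h⁻¹
t½ = ln 2 / k = ln 2 / 0.03109 ≈ 22.3 hours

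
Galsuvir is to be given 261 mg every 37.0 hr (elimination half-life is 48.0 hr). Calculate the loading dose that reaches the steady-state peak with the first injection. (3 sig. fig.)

k = ln 2 / 48.0 = 0.01444 hr⁻¹
Accumulation ratio R = 1 / (1 − e^(−kτ)) = 1 / (1 − e^(−0.01444×37.0)) = 1 / (1 − 0.5861) = 2.416
Loading dose = maintenance dose × R = 261 × 2.416 ≈ 631 mg

631 mg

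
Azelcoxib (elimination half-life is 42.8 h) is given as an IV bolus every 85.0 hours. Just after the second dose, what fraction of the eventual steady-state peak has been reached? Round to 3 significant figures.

k = ln 2 / 42.8 = 0.01620 h⁻¹
f_n = 1 − e^(−nkτ) = 1 − e^(−2 × 0.01620 × 85.0) = 1 − e^(−2.753) = 1 − 0.06373 ≈ 0.936

0.936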